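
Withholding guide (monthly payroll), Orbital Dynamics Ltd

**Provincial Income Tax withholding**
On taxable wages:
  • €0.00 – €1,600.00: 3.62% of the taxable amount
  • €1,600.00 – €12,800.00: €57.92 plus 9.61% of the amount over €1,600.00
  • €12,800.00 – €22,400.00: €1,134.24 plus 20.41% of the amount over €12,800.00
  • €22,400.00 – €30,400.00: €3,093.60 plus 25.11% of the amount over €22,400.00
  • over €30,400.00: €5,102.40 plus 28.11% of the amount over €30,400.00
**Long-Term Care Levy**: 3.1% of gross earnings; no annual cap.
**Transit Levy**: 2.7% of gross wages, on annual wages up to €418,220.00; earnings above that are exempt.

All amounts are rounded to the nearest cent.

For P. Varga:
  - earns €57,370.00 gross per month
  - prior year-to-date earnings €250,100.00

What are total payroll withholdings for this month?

€16,011.13

Provincial Income Tax: taxable = €57,370.00
  €5,102.40 + 28.11% × (€57,370.00 − €30,400.00) = €5,102.40 + 28.11% × €26,970.00 = €12,683.67
Long-Term Care Levy: 3.1% × €57,370.00 = €1,778.47
Transit Levy: 2.7% × €57,370.00 = €1,548.99
Total: €12,683.67 + €1,778.47 + €1,548.99 = €16,011.13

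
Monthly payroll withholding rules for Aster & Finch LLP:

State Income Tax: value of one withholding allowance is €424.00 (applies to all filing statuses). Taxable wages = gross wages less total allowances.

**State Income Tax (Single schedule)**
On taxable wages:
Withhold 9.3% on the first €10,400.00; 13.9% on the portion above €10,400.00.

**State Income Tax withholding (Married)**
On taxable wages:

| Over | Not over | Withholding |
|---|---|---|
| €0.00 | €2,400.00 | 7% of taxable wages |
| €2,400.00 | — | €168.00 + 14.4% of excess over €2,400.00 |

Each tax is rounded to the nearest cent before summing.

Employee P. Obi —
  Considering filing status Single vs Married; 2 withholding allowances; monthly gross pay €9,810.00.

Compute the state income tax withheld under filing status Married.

State Income Tax (Married): taxable = €9,810.00 − 2×€424.00 = €8,962.00
  €168.00 + 14.4% × (€8,962.00 − €2,400.00) = €168.00 + 14.4% × €6,562.00 = €1,112.93

€1,112.93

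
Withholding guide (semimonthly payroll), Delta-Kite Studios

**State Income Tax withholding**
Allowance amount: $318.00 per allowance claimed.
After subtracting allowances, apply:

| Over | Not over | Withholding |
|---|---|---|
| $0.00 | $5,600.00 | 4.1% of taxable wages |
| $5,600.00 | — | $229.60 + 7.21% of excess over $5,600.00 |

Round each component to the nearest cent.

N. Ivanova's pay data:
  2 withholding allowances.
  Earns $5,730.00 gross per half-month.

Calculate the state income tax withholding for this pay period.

State Income Tax: taxable = $5,730.00 − 2×$318.00 = $5,094.00
  4.1% × $5,094.00 = $208.85

$208.85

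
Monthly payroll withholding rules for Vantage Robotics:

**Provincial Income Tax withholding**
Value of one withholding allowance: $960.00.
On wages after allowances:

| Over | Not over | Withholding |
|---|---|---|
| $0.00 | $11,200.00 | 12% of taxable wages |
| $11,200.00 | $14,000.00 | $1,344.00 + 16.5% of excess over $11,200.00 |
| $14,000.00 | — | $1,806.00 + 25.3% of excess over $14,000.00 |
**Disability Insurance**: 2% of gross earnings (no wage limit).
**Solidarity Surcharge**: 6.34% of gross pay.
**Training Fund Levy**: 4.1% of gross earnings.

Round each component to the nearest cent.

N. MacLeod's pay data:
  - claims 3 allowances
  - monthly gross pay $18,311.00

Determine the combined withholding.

Provincial Income Tax: taxable = $18,311.00 − 3×$960.00 = $15,431.00
  $1,806.00 + 25.3% × ($15,431.00 − $14,000.00) = $1,806.00 + 25.3% × $1,431.00 = $2,168.04
Disability Insurance: 2% × $18,311.00 = $366.22
Solidarity Surcharge: 6.34% × $18,311.00 = $1,160.92
Training Fund Levy: 4.1% × $18,311.00 = $750.75
Total: $2,168.04 + $366.22 + $1,160.92 + $750.75 = $4,445.93

$4,445.93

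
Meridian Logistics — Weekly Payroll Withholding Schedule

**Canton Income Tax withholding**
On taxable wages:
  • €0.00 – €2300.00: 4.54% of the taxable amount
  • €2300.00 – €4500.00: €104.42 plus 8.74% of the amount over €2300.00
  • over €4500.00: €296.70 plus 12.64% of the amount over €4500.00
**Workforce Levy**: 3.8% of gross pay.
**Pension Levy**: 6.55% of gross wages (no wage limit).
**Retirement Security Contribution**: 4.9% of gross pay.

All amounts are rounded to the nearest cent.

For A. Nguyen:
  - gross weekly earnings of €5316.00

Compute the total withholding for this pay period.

Canton Income Tax: taxable = €5316.00
  €296.70 + 12.64% × (€5316.00 − €4500.00) = €296.70 + 12.64% × €816.00 = €399.84
Workforce Levy: 3.8% × €5316.00 = €202.01
Pension Levy: 6.55% × €5316.00 = €348.20
Retirement Security Contribution: 4.9% × €5316.00 = €260.48
Total: €399.84 + €202.01 + €348.20 + €260.48 = €1210.53

€1210.53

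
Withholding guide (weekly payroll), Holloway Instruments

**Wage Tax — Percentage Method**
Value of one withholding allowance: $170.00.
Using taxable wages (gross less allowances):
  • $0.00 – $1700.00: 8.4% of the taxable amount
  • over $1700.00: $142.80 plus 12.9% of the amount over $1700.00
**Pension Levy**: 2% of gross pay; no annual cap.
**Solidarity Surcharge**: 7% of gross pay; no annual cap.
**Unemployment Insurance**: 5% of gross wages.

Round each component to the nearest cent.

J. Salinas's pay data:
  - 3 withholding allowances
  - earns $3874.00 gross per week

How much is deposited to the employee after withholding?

$2974.18

Wage Tax: taxable = $3874.00 − 3×$170.00 = $3364.00
  $142.80 + 12.9% × ($3364.00 − $1700.00) = $142.80 + 12.9% × $1664.00 = $357.46
Pension Levy: 2% × $3874.00 = $77.48
Solidarity Surcharge: 7% × $3874.00 = $271.18
Unemployment Insurance: 5% × $3874.00 = $193.70
Total withheld: $357.46 + $77.48 + $271.18 + $193.70 = $899.82
Net pay: $3874.00 − $899.82 = $2974.18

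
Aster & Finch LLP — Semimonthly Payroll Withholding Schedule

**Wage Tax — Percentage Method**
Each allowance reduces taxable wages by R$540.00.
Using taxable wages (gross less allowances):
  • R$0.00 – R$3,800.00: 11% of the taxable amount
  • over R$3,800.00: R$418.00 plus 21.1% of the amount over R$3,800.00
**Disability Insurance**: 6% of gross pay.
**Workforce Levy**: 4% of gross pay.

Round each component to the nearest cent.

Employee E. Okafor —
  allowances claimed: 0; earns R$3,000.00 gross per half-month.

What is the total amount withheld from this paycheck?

R$630.00

Wage Tax: taxable = R$3,000.00
  11% × R$3,000.00 = R$330.00
Disability Insurance: 6% × R$3,000.00 = R$180.00
Workforce Levy: 4% × R$3,000.00 = R$120.00
Total: R$330.00 + R$180.00 + R$120.00 = R$630.00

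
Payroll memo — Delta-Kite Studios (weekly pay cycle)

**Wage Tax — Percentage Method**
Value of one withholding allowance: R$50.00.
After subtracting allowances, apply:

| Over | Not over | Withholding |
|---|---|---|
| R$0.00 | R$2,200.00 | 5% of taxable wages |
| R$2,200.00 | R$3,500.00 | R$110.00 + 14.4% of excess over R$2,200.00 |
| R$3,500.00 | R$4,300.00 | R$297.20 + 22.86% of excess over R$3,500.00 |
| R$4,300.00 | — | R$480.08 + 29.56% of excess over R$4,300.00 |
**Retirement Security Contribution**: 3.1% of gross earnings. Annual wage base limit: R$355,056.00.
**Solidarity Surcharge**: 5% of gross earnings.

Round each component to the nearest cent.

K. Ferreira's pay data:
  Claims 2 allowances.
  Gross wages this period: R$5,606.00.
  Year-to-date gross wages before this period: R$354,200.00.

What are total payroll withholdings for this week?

R$1,143.41

Wage Tax: taxable = R$5,606.00 − 2×R$50.00 = R$5,506.00
  R$480.08 + 29.56% × (R$5,506.00 − R$4,300.00) = R$480.08 + 29.56% × R$1,206.00 = R$836.57
Retirement Security Contribution: cap R$355,056.00 − YTD R$354,200.00 = R$856.00 subject; 3.1% × R$856.00 = R$26.54
Solidarity Surcharge: 5% × R$5,606.00 = R$280.30
Total: R$836.57 + R$26.54 + R$280.30 = R$1,143.41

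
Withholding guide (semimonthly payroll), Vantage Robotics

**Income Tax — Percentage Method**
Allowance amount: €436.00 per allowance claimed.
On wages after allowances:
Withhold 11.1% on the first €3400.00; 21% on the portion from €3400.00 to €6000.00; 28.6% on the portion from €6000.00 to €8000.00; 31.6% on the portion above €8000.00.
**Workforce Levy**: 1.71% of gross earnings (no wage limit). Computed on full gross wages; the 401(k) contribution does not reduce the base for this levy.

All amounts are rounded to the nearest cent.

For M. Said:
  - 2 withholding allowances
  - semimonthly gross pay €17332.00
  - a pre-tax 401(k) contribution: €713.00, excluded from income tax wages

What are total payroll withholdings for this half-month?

Income Tax: taxable = €17332.00 − €713.00 − 2×€436.00 = €15747.00
  €1495.40 + 31.6% × (€15747.00 − €8000.00) = €1495.40 + 31.6% × €7747.00 = €3943.45
Workforce Levy: 1.71% × €17332.00 = €296.38
Total: €3943.45 + €296.38 = €4239.83

€4239.83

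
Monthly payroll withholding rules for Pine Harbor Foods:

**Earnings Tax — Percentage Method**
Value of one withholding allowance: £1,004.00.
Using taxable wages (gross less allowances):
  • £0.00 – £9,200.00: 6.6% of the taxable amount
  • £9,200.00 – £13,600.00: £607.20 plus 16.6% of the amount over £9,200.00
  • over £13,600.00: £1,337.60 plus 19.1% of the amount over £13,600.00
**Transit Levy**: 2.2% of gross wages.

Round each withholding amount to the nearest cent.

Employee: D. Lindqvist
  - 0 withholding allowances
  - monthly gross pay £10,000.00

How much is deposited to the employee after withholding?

£9,040.00

Earnings Tax: taxable = £10,000.00
  £607.20 + 16.6% × (£10,000.00 − £9,200.00) = £607.20 + 16.6% × £800.00 = £740.00
Transit Levy: 2.2% × £10,000.00 = £220.00
Total withheld: £740.00 + £220.00 = £960.00
Net pay: £10,000.00 − £960.00 = £9,040.00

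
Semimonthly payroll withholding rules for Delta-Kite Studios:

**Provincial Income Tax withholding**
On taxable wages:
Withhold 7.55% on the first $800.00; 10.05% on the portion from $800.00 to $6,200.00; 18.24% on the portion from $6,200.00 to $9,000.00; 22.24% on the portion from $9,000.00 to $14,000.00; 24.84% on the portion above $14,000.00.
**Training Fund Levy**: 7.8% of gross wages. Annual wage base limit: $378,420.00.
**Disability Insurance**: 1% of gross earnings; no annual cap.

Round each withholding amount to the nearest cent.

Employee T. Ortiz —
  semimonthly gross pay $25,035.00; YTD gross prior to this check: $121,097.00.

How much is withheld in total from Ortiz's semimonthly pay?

Provincial Income Tax: taxable = $25,035.00
  $2,225.82 + 24.84% × ($25,035.00 − $14,000.00) = $2,225.82 + 24.84% × $11,035.00 = $4,966.91
Training Fund Levy: 7.8% × $25,035.00 = $1,952.73
Disability Insurance: 1% × $25,035.00 = $250.35
Total: $4,966.91 + $1,952.73 + $250.35 = $7,169.99

$7,169.99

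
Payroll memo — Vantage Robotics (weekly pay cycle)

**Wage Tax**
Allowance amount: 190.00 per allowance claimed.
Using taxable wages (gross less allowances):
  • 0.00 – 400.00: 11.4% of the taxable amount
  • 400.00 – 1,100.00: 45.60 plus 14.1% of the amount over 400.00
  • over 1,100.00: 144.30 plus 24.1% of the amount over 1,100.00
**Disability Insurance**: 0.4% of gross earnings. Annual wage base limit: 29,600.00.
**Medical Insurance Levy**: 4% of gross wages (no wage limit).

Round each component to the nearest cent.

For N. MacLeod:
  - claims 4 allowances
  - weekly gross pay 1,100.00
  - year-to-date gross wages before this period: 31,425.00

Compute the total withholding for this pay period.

Wage Tax: taxable = 1,100.00 − 4×190.00 = 340.00
  11.4% × 340.00 = 38.76
Disability Insurance: YTD 31,425.00 ≥ cap 29,600.00 → 0.00
Medical Insurance Levy: 4% × 1,100.00 = 44.00
Total: 38.76 + 0.00 + 44.00 = 82.76

82.76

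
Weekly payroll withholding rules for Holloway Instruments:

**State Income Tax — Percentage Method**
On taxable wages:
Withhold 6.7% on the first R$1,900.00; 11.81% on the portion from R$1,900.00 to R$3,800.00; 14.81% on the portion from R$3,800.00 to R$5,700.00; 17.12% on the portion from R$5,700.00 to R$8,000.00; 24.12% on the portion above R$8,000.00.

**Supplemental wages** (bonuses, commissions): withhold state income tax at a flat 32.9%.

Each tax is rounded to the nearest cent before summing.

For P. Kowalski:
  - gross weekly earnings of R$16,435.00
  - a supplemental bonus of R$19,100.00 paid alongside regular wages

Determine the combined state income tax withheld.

R$9,345.26

State Income Tax: taxable = R$16,435.00
  R$1,026.84 + 24.12% × (R$16,435.00 − R$8,000.00) = R$1,026.84 + 24.12% × R$8,435.00 = R$3,061.36
Supplemental (32.9% flat on bonus): 32.9% × R$19,100.00 = R$6,283.90
Total state income tax: R$3,061.36 + R$6,283.90 = R$9,345.26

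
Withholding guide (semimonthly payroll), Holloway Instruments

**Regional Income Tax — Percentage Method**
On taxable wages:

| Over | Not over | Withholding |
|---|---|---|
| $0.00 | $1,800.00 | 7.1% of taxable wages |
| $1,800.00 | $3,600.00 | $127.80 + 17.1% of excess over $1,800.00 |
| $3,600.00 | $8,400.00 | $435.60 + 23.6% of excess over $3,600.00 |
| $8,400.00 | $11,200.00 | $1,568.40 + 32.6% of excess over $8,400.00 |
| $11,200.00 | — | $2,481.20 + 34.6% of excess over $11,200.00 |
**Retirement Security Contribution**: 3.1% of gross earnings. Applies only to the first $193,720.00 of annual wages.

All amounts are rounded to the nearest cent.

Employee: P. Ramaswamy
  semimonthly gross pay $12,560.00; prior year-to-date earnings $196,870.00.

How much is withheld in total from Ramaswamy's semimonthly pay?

Regional Income Tax: taxable = $12,560.00
  $2,481.20 + 34.6% × ($12,560.00 − $11,200.00) = $2,481.20 + 34.6% × $1,360.00 = $2,951.76
Retirement Security Contribution: YTD $196,870.00 ≥ cap $193,720.00 → $0.00
Total: $2,951.76 + $0.00 = $2,951.76

$2,951.76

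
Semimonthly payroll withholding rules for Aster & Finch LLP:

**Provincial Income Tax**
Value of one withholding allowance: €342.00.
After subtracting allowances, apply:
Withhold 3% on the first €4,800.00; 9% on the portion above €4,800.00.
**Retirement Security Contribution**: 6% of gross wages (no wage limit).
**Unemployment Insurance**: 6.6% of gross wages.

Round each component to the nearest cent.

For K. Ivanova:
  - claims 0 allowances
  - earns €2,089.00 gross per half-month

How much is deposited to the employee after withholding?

€1,763.12

Provincial Income Tax: taxable = €2,089.00
  3% × €2,089.00 = €62.67
Retirement Security Contribution: 6% × €2,089.00 = €125.34
Unemployment Insurance: 6.6% × €2,089.00 = €137.87
Total withheld: €62.67 + €125.34 + €137.87 = €325.88
Net pay: €2,089.00 − €325.88 = €1,763.12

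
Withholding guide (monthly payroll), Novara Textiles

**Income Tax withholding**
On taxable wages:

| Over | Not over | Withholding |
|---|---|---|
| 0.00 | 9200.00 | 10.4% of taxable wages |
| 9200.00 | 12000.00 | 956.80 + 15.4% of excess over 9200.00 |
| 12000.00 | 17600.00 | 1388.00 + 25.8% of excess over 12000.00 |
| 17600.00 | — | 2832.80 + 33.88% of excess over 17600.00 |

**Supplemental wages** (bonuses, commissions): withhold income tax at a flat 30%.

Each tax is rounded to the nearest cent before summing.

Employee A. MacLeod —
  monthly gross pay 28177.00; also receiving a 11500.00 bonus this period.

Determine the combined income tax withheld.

Income Tax: taxable = 28177.00
  2832.80 + 33.88% × (28177.00 − 17600.00) = 2832.80 + 33.88% × 10577.00 = 6416.29
Supplemental (30% flat on bonus): 30% × 11500.00 = 3450.00
Total income tax: 6416.29 + 3450.00 = 9866.29

9866.29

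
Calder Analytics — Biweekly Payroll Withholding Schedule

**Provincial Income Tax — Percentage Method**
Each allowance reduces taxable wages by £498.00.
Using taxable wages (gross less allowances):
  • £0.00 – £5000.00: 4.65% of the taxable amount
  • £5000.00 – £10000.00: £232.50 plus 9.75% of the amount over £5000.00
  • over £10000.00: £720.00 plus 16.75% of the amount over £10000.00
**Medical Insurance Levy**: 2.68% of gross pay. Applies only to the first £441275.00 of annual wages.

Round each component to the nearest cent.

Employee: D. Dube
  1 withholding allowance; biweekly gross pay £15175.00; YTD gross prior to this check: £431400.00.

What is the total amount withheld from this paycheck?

£1768.05

Provincial Income Tax: taxable = £15175.00 − 1×£498.00 = £14677.00
  £720.00 + 16.75% × (£14677.00 − £10000.00) = £720.00 + 16.75% × £4677.00 = £1503.40
Medical Insurance Levy: cap £441275.00 − YTD £431400.00 = £9875.00 subject; 2.68% × £9875.00 = £264.65
Total: £1503.40 + £264.65 = £1768.05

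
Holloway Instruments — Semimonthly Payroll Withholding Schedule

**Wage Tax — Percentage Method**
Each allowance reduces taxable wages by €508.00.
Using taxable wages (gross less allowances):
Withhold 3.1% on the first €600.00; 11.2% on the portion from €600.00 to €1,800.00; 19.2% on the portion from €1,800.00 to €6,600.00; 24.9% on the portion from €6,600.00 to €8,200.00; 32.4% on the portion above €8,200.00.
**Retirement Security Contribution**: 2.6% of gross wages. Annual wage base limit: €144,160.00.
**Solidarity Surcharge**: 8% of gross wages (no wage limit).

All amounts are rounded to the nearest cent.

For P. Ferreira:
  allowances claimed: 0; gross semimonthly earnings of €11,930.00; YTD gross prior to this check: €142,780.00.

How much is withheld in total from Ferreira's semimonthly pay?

Wage Tax: taxable = €11,930.00
  €1,473.00 + 32.4% × (€11,930.00 − €8,200.00) = €1,473.00 + 32.4% × €3,730.00 = €2,681.52
Retirement Security Contribution: cap €144,160.00 − YTD €142,780.00 = €1,380.00 subject; 2.6% × €1,380.00 = €35.88
Solidarity Surcharge: 8% × €11,930.00 = €954.40
Total: €2,681.52 + €35.88 + €954.40 = €3,671.80

€3,671.80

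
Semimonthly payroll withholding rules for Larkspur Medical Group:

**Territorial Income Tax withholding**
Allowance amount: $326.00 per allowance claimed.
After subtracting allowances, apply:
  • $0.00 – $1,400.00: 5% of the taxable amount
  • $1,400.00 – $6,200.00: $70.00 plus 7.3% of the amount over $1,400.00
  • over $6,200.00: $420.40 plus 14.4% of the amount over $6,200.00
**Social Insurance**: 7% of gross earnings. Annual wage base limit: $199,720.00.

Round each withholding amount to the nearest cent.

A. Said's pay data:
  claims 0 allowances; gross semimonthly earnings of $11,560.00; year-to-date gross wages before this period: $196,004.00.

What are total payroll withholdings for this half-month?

Territorial Income Tax: taxable = $11,560.00
  $420.40 + 14.4% × ($11,560.00 − $6,200.00) = $420.40 + 14.4% × $5,360.00 = $1,192.24
Social Insurance: cap $199,720.00 − YTD $196,004.00 = $3,716.00 subject; 7% × $3,716.00 = $260.12
Total: $1,192.24 + $260.12 = $1,452.36

$1,452.36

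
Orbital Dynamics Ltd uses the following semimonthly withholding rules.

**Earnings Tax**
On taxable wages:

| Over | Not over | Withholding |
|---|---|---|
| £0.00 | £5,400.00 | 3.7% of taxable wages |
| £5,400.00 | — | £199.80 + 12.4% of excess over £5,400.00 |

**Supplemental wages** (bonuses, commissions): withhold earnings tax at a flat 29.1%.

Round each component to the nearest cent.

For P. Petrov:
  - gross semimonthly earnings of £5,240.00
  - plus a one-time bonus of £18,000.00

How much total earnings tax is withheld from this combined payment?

£5,431.88

Earnings Tax: taxable = £5,240.00
  3.7% × £5,240.00 = £193.88
Supplemental (29.1% flat on bonus): 29.1% × £18,000.00 = £5,238.00
Total earnings tax: £193.88 + £5,238.00 = £5,431.88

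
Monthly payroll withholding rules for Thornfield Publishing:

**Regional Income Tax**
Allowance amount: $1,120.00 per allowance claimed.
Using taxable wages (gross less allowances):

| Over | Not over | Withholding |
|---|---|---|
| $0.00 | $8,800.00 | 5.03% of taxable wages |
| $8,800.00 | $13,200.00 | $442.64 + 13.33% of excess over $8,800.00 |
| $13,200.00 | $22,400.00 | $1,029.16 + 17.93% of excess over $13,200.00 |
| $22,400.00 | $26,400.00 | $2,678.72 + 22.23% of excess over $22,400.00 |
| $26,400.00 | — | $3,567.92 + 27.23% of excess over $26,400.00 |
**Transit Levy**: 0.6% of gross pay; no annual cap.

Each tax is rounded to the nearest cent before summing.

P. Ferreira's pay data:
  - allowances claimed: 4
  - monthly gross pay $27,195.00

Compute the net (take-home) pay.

Regional Income Tax: taxable = $27,195.00 − 4×$1,120.00 = $22,715.00
  $2,678.72 + 22.23% × ($22,715.00 − $22,400.00) = $2,678.72 + 22.23% × $315.00 = $2,748.74
Transit Levy: 0.6% × $27,195.00 = $163.17
Total withheld: $2,748.74 + $163.17 = $2,911.91
Net pay: $27,195.00 − $2,911.91 = $24,283.09

$24,283.09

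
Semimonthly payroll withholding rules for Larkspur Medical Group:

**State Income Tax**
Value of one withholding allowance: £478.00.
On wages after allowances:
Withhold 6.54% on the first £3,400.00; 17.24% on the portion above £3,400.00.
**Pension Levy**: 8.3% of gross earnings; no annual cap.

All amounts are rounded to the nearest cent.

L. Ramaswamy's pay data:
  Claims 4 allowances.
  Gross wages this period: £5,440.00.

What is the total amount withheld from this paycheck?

£695.95

State Income Tax: taxable = £5,440.00 − 4×£478.00 = £3,528.00
  £222.36 + 17.24% × (£3,528.00 − £3,400.00) = £222.36 + 17.24% × £128.00 = £244.43
Pension Levy: 8.3% × £5,440.00 = £451.52
Total: £244.43 + £451.52 = £695.95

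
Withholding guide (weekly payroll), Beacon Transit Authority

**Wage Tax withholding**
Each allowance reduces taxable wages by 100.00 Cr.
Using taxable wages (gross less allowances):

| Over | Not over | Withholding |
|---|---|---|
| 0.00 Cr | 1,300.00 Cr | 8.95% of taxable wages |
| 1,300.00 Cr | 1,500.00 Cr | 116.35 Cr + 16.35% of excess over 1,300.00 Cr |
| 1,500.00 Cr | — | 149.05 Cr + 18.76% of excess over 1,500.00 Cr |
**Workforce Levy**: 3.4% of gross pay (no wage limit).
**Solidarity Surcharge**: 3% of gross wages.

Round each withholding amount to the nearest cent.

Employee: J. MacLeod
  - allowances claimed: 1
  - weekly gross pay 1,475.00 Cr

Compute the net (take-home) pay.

Wage Tax: taxable = 1,475.00 Cr − 1×100.00 Cr = 1,375.00 Cr
  116.35 Cr + 16.35% × (1,375.00 Cr − 1,300.00 Cr) = 116.35 Cr + 16.35% × 75.00 Cr = 128.61 Cr
Workforce Levy: 3.4% × 1,475.00 Cr = 50.15 Cr
Solidarity Surcharge: 3% × 1,475.00 Cr = 44.25 Cr
Total withheld: 128.61 Cr + 50.15 Cr + 44.25 Cr = 223.01 Cr
Net pay: 1,475.00 Cr − 223.01 Cr = 1,251.99 Cr

1,251.99 Cr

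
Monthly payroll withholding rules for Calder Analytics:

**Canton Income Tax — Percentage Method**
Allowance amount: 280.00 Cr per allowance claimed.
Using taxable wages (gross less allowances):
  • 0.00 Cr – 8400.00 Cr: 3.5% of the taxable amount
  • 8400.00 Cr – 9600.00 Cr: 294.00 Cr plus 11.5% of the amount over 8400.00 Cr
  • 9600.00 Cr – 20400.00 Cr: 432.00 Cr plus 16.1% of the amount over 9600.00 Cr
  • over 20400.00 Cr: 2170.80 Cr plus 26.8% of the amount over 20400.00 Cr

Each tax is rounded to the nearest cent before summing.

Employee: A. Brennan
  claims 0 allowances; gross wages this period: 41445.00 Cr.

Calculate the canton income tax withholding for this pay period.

Canton Income Tax: taxable = 41445.00 Cr
  2170.80 Cr + 26.8% × (41445.00 Cr − 20400.00 Cr) = 2170.80 Cr + 26.8% × 21045.00 Cr = 7810.86 Cr

7810.86 Cr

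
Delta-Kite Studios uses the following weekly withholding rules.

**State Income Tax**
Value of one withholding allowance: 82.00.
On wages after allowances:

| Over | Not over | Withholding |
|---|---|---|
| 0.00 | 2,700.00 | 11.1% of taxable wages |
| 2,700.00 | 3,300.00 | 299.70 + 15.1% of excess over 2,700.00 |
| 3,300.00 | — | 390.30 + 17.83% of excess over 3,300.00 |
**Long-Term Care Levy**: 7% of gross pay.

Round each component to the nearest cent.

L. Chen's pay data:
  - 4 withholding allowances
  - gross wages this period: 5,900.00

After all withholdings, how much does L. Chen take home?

State Income Tax: taxable = 5,900.00 − 4×82.00 = 5,572.00
  390.30 + 17.83% × (5,572.00 − 3,300.00) = 390.30 + 17.83% × 2,272.00 = 795.40
Long-Term Care Levy: 7% × 5,900.00 = 413.00
Total withheld: 795.40 + 413.00 = 1,208.40
Net pay: 5,900.00 − 1,208.40 = 4,691.60

4,691.60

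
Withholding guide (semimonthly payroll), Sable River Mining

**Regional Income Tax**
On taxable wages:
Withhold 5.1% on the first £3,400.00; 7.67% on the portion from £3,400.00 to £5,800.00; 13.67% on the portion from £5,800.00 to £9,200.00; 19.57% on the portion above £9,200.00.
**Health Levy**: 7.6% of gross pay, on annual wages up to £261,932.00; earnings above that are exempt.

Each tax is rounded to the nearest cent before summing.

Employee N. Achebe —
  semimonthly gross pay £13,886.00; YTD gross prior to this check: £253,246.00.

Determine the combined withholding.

£2,399.45

Regional Income Tax: taxable = £13,886.00
  £822.26 + 19.57% × (£13,886.00 − £9,200.00) = £822.26 + 19.57% × £4,686.00 = £1,739.31
Health Levy: cap £261,932.00 − YTD £253,246.00 = £8,686.00 subject; 7.6% × £8,686.00 = £660.14
Total: £1,739.31 + £660.14 = £2,399.45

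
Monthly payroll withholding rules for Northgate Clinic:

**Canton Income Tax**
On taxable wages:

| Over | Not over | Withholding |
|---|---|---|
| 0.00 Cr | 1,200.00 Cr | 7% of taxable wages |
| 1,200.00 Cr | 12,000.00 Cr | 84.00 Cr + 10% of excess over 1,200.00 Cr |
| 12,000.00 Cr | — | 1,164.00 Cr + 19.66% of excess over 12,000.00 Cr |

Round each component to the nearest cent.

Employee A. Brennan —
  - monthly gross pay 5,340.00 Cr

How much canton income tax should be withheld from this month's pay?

Canton Income Tax: taxable = 5,340.00 Cr
  84.00 Cr + 10% × (5,340.00 Cr − 1,200.00 Cr) = 84.00 Cr + 10% × 4,140.00 Cr = 498.00 Cr

498.00 Cr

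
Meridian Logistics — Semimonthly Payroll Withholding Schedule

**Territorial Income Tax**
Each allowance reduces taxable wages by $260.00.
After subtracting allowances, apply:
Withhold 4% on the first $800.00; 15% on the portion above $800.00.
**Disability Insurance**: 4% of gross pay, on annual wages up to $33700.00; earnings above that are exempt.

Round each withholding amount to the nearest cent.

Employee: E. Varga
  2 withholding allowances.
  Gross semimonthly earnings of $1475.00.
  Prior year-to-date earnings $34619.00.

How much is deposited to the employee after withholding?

Territorial Income Tax: taxable = $1475.00 − 2×$260.00 = $955.00
  $32.00 + 15% × ($955.00 − $800.00) = $32.00 + 15% × $155.00 = $55.25
Disability Insurance: YTD $34619.00 ≥ cap $33700.00 → $0.00
Total withheld: $55.25 + $0.00 = $55.25
Net pay: $1475.00 − $55.25 = $1419.75

$1419.75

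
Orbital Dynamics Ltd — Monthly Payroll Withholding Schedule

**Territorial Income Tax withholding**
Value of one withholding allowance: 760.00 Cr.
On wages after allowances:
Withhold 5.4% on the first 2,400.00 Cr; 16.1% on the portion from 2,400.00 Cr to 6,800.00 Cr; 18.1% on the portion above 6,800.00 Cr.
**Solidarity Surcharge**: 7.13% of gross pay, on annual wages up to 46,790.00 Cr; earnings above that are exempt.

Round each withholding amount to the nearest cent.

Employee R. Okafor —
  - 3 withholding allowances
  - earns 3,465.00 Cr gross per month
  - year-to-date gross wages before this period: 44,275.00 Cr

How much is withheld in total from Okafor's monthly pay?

243.31 Cr

Territorial Income Tax: taxable = 3,465.00 Cr − 3×760.00 Cr = 1,185.00 Cr
  5.4% × 1,185.00 Cr = 63.99 Cr
Solidarity Surcharge: cap 46,790.00 Cr − YTD 44,275.00 Cr = 2,515.00 Cr subject; 7.13% × 2,515.00 Cr = 179.32 Cr
Total: 63.99 Cr + 179.32 Cr = 243.31 Cr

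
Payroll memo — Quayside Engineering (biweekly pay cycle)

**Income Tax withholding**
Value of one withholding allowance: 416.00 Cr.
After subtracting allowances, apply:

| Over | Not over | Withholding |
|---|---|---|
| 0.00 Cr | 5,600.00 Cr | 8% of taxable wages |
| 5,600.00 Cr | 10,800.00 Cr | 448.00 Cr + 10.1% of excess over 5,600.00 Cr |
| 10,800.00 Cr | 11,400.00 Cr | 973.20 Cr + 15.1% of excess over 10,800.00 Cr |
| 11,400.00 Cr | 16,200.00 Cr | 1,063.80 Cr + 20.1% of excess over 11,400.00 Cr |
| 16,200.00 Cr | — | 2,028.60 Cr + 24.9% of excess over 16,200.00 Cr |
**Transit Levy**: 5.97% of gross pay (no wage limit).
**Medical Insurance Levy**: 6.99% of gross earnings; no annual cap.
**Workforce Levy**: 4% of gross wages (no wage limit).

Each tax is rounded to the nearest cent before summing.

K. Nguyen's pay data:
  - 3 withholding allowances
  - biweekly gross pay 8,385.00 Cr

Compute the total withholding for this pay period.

2,025.33 Cr

Income Tax: taxable = 8,385.00 Cr − 3×416.00 Cr = 7,137.00 Cr
  448.00 Cr + 10.1% × (7,137.00 Cr − 5,600.00 Cr) = 448.00 Cr + 10.1% × 1,537.00 Cr = 603.24 Cr
Transit Levy: 5.97% × 8,385.00 Cr = 500.58 Cr
Medical Insurance Levy: 6.99% × 8,385.00 Cr = 586.11 Cr
Workforce Levy: 4% × 8,385.00 Cr = 335.40 Cr
Total: 603.24 Cr + 500.58 Cr + 586.11 Cr + 335.40 Cr = 2,025.33 Cr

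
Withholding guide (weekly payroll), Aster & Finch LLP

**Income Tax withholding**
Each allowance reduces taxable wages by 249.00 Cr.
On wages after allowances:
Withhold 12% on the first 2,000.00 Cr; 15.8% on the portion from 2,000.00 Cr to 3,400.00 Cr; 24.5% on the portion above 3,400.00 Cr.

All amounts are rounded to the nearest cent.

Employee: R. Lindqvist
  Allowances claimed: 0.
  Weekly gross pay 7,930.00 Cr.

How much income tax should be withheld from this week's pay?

1,571.05 Cr

Income Tax: taxable = 7,930.00 Cr
  461.20 Cr + 24.5% × (7,930.00 Cr − 3,400.00 Cr) = 461.20 Cr + 24.5% × 4,530.00 Cr = 1,571.05 Cr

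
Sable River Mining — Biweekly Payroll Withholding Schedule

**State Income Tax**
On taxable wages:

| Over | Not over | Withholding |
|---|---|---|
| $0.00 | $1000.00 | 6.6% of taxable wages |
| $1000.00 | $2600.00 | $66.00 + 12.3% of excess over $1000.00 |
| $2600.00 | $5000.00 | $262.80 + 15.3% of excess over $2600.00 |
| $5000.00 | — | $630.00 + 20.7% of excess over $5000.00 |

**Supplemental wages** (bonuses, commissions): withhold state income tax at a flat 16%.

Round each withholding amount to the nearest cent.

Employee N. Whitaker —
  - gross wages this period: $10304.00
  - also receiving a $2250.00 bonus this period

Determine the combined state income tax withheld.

State Income Tax: taxable = $10304.00
  $630.00 + 20.7% × ($10304.00 − $5000.00) = $630.00 + 20.7% × $5304.00 = $1727.93
Supplemental (16% flat on bonus): 16% × $2250.00 = $360.00
Total state income tax: $1727.93 + $360.00 = $2087.93

$2087.93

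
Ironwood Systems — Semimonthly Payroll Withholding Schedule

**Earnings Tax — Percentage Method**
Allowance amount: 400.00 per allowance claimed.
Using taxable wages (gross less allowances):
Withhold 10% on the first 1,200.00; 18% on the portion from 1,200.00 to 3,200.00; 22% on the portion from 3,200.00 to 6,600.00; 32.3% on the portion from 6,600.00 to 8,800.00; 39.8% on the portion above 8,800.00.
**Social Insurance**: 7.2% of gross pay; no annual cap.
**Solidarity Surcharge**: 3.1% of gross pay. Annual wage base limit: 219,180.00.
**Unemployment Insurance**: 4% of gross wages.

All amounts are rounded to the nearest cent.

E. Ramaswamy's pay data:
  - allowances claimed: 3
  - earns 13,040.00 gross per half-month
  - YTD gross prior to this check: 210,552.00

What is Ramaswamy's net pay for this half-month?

Earnings Tax: taxable = 13,040.00 − 3×400.00 = 11,840.00
  1,938.60 + 39.8% × (11,840.00 − 8,800.00) = 1,938.60 + 39.8% × 3,040.00 = 3,148.52
Social Insurance: 7.2% × 13,040.00 = 938.88
Solidarity Surcharge: cap 219,180.00 − YTD 210,552.00 = 8,628.00 subject; 3.1% × 8,628.00 = 267.47
Unemployment Insurance: 4% × 13,040.00 = 521.60
Total withheld: 3,148.52 + 938.88 + 267.47 + 521.60 = 4,876.47
Net pay: 13,040.00 − 4,876.47 = 8,163.53

8,163.53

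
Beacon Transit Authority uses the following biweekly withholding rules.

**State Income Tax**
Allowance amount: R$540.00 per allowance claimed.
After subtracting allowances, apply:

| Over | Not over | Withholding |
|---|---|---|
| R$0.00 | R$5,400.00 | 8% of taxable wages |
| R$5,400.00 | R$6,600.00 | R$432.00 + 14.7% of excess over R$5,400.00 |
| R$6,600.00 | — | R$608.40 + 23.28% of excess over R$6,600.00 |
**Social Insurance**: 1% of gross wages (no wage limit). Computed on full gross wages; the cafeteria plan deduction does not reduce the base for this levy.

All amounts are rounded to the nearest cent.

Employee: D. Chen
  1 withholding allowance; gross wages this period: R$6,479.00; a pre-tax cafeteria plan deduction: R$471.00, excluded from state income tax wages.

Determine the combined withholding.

R$506.79

State Income Tax: taxable = R$6,479.00 − R$471.00 − 1×R$540.00 = R$5,468.00
  R$432.00 + 14.7% × (R$5,468.00 − R$5,400.00) = R$432.00 + 14.7% × R$68.00 = R$442.00
Social Insurance: 1% × R$6,479.00 = R$64.79
Total: R$442.00 + R$64.79 = R$506.79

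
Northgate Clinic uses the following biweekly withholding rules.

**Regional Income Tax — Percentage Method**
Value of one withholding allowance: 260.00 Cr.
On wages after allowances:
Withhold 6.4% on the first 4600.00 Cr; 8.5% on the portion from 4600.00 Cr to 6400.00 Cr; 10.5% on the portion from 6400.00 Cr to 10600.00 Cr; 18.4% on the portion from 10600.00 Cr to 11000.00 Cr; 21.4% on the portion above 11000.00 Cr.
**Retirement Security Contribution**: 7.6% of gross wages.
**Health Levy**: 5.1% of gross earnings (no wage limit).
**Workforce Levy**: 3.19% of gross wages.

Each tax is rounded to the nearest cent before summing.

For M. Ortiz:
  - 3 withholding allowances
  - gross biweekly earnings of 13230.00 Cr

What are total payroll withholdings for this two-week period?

3374.55 Cr

Regional Income Tax: taxable = 13230.00 Cr − 3×260.00 Cr = 12450.00 Cr
  962.00 Cr + 21.4% × (12450.00 Cr − 11000.00 Cr) = 962.00 Cr + 21.4% × 1450.00 Cr = 1272.30 Cr
Retirement Security Contribution: 7.6% × 13230.00 Cr = 1005.48 Cr
Health Levy: 5.1% × 13230.00 Cr = 674.73 Cr
Workforce Levy: 3.19% × 13230.00 Cr = 422.04 Cr
Total: 1272.30 Cr + 1005.48 Cr + 674.73 Cr + 422.04 Cr = 3374.55 Cr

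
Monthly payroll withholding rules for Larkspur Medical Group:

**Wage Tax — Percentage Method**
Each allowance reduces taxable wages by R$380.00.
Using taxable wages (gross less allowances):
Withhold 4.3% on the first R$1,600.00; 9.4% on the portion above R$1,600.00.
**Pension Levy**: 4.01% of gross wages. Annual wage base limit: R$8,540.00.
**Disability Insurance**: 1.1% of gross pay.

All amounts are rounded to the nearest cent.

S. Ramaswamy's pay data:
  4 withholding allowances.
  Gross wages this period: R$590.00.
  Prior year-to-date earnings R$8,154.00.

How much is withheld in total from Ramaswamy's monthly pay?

R$21.97

Wage Tax: taxable = R$590.00 − 4×R$380.00 = R$-930.00
  Taxable ≤ 0 → R$0.00
Pension Levy: cap R$8,540.00 − YTD R$8,154.00 = R$386.00 subject; 4.01% × R$386.00 = R$15.48
Disability Insurance: 1.1% × R$590.00 = R$6.49
Total: R$0.00 + R$15.48 + R$6.49 = R$21.97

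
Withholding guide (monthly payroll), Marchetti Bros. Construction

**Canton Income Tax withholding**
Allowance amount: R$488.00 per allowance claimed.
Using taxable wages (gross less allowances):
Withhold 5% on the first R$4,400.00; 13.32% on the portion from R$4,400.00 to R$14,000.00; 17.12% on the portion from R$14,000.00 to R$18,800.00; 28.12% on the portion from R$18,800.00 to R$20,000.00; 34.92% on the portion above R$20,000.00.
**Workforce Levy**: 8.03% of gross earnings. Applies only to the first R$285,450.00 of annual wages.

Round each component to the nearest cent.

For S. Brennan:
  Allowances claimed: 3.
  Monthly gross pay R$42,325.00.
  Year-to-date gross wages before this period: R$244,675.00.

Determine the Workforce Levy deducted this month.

R$3,274.23

Workforce Levy: cap R$285,450.00 − YTD R$244,675.00 = R$40,775.00 subject; 8.03% × R$40,775.00 = R$3,274.23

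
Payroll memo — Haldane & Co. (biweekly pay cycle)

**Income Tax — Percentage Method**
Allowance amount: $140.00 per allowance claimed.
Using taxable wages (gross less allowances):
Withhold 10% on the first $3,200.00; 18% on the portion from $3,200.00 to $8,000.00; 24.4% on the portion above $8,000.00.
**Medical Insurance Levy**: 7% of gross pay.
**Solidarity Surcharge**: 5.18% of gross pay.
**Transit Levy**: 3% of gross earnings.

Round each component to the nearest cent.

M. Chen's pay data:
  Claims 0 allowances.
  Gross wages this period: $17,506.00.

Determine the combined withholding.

Income Tax: taxable = $17,506.00
  $1,184.00 + 24.4% × ($17,506.00 − $8,000.00) = $1,184.00 + 24.4% × $9,506.00 = $3,503.46
Medical Insurance Levy: 7% × $17,506.00 = $1,225.42
Solidarity Surcharge: 5.18% × $17,506.00 = $906.81
Transit Levy: 3% × $17,506.00 = $525.18
Total: $3,503.46 + $1,225.42 + $906.81 + $525.18 = $6,160.87

$6,160.87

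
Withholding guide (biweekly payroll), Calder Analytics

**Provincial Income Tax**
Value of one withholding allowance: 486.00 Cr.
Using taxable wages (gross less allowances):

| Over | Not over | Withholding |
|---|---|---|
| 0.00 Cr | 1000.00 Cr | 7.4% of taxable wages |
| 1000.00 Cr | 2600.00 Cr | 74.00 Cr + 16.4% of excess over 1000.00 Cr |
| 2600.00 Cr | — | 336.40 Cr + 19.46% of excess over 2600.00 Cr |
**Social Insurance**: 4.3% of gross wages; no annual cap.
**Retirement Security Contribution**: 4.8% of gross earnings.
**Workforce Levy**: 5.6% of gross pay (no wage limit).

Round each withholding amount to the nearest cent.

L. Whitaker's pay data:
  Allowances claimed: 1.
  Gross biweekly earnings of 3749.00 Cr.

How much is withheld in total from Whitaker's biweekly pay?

Provincial Income Tax: taxable = 3749.00 Cr − 1×486.00 Cr = 3263.00 Cr
  336.40 Cr + 19.46% × (3263.00 Cr − 2600.00 Cr) = 336.40 Cr + 19.46% × 663.00 Cr = 465.42 Cr
Social Insurance: 4.3% × 3749.00 Cr = 161.21 Cr
Retirement Security Contribution: 4.8% × 3749.00 Cr = 179.95 Cr
Workforce Levy: 5.6% × 3749.00 Cr = 209.94 Cr
Total: 465.42 Cr + 161.21 Cr + 179.95 Cr + 209.94 Cr = 1016.52 Cr

1016.52 Cr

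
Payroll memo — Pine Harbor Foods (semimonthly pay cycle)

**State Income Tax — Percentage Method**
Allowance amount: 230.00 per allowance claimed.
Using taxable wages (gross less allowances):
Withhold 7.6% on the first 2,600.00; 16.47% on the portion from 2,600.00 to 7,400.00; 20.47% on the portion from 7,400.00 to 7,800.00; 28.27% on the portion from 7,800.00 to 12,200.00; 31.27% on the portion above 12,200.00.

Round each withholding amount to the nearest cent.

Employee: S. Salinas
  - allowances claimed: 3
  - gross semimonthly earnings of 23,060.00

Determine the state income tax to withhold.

5,494.08

State Income Tax: taxable = 23,060.00 − 3×230.00 = 22,370.00
  2,313.92 + 31.27% × (22,370.00 − 12,200.00) = 2,313.92 + 31.27% × 10,170.00 = 5,494.08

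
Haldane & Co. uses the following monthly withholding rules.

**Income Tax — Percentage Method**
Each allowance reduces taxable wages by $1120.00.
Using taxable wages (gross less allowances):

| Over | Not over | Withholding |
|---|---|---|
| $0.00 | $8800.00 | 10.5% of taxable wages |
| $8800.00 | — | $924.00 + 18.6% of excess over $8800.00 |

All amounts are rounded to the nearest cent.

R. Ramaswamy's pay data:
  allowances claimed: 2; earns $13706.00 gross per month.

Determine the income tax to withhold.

Income Tax: taxable = $13706.00 − 2×$1120.00 = $11466.00
  $924.00 + 18.6% × ($11466.00 − $8800.00) = $924.00 + 18.6% × $2666.00 = $1419.88

$1419.88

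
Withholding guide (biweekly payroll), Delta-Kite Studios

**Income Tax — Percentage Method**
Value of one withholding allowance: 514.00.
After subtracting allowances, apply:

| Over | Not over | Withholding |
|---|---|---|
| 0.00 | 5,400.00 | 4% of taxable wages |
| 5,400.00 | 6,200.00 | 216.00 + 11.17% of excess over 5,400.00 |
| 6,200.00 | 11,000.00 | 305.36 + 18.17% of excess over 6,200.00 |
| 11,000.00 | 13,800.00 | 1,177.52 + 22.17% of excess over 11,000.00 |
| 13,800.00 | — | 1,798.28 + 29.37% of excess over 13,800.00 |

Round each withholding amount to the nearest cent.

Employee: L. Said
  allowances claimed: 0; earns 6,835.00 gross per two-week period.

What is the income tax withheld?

Income Tax: taxable = 6,835.00
  305.36 + 18.17% × (6,835.00 − 6,200.00) = 305.36 + 18.17% × 635.00 = 420.74

420.74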